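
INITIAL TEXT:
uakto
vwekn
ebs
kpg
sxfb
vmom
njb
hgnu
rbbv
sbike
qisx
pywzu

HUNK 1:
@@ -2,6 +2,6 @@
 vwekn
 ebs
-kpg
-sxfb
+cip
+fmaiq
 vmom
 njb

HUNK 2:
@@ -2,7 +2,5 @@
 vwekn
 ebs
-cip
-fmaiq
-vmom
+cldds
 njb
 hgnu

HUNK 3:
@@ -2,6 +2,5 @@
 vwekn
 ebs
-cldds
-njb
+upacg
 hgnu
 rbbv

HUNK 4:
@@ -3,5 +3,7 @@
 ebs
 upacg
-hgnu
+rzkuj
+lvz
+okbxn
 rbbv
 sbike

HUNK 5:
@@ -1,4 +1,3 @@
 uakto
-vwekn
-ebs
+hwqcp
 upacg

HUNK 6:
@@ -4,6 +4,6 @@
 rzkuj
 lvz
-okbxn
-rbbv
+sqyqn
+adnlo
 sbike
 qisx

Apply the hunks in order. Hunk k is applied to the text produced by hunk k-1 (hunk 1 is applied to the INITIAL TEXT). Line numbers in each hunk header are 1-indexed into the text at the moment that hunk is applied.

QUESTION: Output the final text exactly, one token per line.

Hunk 1: at line 2 remove [kpg,sxfb] add [cip,fmaiq] -> 12 lines: uakto vwekn ebs cip fmaiq vmom njb hgnu rbbv sbike qisx pywzu
Hunk 2: at line 2 remove [cip,fmaiq,vmom] add [cldds] -> 10 lines: uakto vwekn ebs cldds njb hgnu rbbv sbike qisx pywzu
Hunk 3: at line 2 remove [cldds,njb] add [upacg] -> 9 lines: uakto vwekn ebs upacg hgnu rbbv sbike qisx pywzu
Hunk 4: at line 3 remove [hgnu] add [rzkuj,lvz,okbxn] -> 11 lines: uakto vwekn ebs upacg rzkuj lvz okbxn rbbv sbike qisx pywzu
Hunk 5: at line 1 remove [vwekn,ebs] add [hwqcp] -> 10 lines: uakto hwqcp upacg rzkuj lvz okbxn rbbv sbike qisx pywzu
Hunk 6: at line 4 remove [okbxn,rbbv] add [sqyqn,adnlo] -> 10 lines: uakto hwqcp upacg rzkuj lvz sqyqn adnlo sbike qisx pywzu

Answer: uakto
hwqcp
upacg
rzkuj
lvz
sqyqn
adnlo
sbike
qisx
pywzu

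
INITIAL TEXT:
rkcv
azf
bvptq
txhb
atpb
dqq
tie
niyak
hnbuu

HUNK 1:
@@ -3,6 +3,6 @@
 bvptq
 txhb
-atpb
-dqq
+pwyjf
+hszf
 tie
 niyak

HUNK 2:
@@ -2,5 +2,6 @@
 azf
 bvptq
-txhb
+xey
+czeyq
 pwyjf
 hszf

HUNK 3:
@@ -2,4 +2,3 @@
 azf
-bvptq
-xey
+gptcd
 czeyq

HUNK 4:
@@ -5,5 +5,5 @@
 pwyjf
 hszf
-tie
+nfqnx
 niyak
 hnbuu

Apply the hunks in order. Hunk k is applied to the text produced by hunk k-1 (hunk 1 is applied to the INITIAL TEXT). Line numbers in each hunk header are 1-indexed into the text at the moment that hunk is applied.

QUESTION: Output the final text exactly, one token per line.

Answer: rkcv
azf
gptcd
czeyq
pwyjf
hszf
nfqnx
niyak
hnbuu

Derivation:
Hunk 1: at line 3 remove [atpb,dqq] add [pwyjf,hszf] -> 9 lines: rkcv azf bvptq txhb pwyjf hszf tie niyak hnbuu
Hunk 2: at line 2 remove [txhb] add [xey,czeyq] -> 10 lines: rkcv azf bvptq xey czeyq pwyjf hszf tie niyak hnbuu
Hunk 3: at line 2 remove [bvptq,xey] add [gptcd] -> 9 lines: rkcv azf gptcd czeyq pwyjf hszf tie niyak hnbuu
Hunk 4: at line 5 remove [tie] add [nfqnx] -> 9 lines: rkcv azf gptcd czeyq pwyjf hszf nfqnx niyak hnbuu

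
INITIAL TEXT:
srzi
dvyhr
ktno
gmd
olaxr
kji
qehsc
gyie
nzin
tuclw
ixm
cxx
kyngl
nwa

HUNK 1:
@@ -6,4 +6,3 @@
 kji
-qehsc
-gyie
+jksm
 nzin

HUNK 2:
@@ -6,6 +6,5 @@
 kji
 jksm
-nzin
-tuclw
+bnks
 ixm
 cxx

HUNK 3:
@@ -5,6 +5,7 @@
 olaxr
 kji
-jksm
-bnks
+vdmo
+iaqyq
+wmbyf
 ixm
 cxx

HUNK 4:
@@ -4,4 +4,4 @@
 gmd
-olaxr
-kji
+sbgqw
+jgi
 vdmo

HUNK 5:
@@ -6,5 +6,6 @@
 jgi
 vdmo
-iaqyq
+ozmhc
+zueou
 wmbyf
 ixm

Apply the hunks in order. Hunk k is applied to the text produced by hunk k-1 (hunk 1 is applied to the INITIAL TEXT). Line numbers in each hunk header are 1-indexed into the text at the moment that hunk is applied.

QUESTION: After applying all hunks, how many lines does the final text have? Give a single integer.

Answer: 14

Derivation:
Hunk 1: at line 6 remove [qehsc,gyie] add [jksm] -> 13 lines: srzi dvyhr ktno gmd olaxr kji jksm nzin tuclw ixm cxx kyngl nwa
Hunk 2: at line 6 remove [nzin,tuclw] add [bnks] -> 12 lines: srzi dvyhr ktno gmd olaxr kji jksm bnks ixm cxx kyngl nwa
Hunk 3: at line 5 remove [jksm,bnks] add [vdmo,iaqyq,wmbyf] -> 13 lines: srzi dvyhr ktno gmd olaxr kji vdmo iaqyq wmbyf ixm cxx kyngl nwa
Hunk 4: at line 4 remove [olaxr,kji] add [sbgqw,jgi] -> 13 lines: srzi dvyhr ktno gmd sbgqw jgi vdmo iaqyq wmbyf ixm cxx kyngl nwa
Hunk 5: at line 6 remove [iaqyq] add [ozmhc,zueou] -> 14 lines: srzi dvyhr ktno gmd sbgqw jgi vdmo ozmhc zueou wmbyf ixm cxx kyngl nwa
Final line count: 14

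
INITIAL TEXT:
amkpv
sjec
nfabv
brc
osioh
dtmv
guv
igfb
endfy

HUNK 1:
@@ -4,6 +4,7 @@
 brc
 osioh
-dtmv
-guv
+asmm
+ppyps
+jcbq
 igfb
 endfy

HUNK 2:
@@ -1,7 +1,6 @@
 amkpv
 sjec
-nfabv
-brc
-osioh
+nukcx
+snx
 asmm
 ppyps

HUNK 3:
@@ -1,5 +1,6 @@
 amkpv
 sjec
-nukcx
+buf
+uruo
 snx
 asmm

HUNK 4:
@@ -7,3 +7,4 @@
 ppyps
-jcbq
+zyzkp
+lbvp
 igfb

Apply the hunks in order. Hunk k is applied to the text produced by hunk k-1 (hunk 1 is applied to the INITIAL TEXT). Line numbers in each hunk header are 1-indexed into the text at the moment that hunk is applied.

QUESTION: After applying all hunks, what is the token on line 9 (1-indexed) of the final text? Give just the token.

Hunk 1: at line 4 remove [dtmv,guv] add [asmm,ppyps,jcbq] -> 10 lines: amkpv sjec nfabv brc osioh asmm ppyps jcbq igfb endfy
Hunk 2: at line 1 remove [nfabv,brc,osioh] add [nukcx,snx] -> 9 lines: amkpv sjec nukcx snx asmm ppyps jcbq igfb endfy
Hunk 3: at line 1 remove [nukcx] add [buf,uruo] -> 10 lines: amkpv sjec buf uruo snx asmm ppyps jcbq igfb endfy
Hunk 4: at line 7 remove [jcbq] add [zyzkp,lbvp] -> 11 lines: amkpv sjec buf uruo snx asmm ppyps zyzkp lbvp igfb endfy
Final line 9: lbvp

Answer: lbvp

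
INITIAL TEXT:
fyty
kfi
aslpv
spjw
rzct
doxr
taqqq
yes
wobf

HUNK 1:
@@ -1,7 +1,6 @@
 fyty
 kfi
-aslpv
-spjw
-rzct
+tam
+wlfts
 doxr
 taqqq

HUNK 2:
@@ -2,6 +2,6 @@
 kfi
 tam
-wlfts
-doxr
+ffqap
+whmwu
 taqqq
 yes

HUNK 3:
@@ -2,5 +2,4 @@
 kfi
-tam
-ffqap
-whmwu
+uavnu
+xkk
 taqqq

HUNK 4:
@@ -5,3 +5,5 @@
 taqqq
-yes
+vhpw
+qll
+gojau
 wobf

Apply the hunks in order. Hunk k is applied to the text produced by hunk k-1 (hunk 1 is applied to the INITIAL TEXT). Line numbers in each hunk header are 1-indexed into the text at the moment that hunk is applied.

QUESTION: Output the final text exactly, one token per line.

Answer: fyty
kfi
uavnu
xkk
taqqq
vhpw
qll
gojau
wobf

Derivation:
Hunk 1: at line 1 remove [aslpv,spjw,rzct] add [tam,wlfts] -> 8 lines: fyty kfi tam wlfts doxr taqqq yes wobf
Hunk 2: at line 2 remove [wlfts,doxr] add [ffqap,whmwu] -> 8 lines: fyty kfi tam ffqap whmwu taqqq yes wobf
Hunk 3: at line 2 remove [tam,ffqap,whmwu] add [uavnu,xkk] -> 7 lines: fyty kfi uavnu xkk taqqq yes wobf
Hunk 4: at line 5 remove [yes] add [vhpw,qll,gojau] -> 9 lines: fyty kfi uavnu xkk taqqq vhpw qll gojau wobf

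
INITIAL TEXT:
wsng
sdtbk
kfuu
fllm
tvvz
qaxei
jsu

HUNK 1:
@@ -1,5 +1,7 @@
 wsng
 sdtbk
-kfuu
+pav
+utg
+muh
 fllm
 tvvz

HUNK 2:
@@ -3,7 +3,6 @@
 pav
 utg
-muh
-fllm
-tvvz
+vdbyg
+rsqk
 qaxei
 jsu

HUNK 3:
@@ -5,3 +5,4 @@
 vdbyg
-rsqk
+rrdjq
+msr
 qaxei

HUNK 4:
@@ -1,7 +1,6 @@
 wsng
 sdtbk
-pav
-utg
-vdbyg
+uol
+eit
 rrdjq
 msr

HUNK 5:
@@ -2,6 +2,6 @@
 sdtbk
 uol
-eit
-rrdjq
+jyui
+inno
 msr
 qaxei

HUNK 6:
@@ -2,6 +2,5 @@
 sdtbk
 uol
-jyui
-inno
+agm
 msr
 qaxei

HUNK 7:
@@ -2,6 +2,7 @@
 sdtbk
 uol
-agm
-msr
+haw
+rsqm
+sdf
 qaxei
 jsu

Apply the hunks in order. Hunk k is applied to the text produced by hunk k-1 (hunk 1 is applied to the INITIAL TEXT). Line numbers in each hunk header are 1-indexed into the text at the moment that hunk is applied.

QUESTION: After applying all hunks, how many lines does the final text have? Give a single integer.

Answer: 8

Derivation:
Hunk 1: at line 1 remove [kfuu] add [pav,utg,muh] -> 9 lines: wsng sdtbk pav utg muh fllm tvvz qaxei jsu
Hunk 2: at line 3 remove [muh,fllm,tvvz] add [vdbyg,rsqk] -> 8 lines: wsng sdtbk pav utg vdbyg rsqk qaxei jsu
Hunk 3: at line 5 remove [rsqk] add [rrdjq,msr] -> 9 lines: wsng sdtbk pav utg vdbyg rrdjq msr qaxei jsu
Hunk 4: at line 1 remove [pav,utg,vdbyg] add [uol,eit] -> 8 lines: wsng sdtbk uol eit rrdjq msr qaxei jsu
Hunk 5: at line 2 remove [eit,rrdjq] add [jyui,inno] -> 8 lines: wsng sdtbk uol jyui inno msr qaxei jsu
Hunk 6: at line 2 remove [jyui,inno] add [agm] -> 7 lines: wsng sdtbk uol agm msr qaxei jsu
Hunk 7: at line 2 remove [agm,msr] add [haw,rsqm,sdf] -> 8 lines: wsng sdtbk uol haw rsqm sdf qaxei jsu
Final line count: 8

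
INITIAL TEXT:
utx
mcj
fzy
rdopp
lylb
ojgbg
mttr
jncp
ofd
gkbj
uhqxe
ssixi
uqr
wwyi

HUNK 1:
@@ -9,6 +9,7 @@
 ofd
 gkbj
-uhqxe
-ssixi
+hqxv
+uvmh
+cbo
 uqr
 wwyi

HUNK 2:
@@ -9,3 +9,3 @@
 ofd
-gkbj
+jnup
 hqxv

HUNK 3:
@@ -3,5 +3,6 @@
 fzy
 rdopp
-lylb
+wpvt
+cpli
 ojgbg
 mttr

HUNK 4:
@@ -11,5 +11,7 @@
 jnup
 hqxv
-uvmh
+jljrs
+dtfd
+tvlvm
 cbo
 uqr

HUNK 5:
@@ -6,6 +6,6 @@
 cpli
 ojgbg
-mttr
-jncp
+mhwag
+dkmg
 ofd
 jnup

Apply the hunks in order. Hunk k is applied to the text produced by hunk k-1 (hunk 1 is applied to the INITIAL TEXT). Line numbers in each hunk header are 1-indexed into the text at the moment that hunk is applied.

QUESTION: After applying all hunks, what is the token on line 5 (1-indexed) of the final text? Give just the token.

Hunk 1: at line 9 remove [uhqxe,ssixi] add [hqxv,uvmh,cbo] -> 15 lines: utx mcj fzy rdopp lylb ojgbg mttr jncp ofd gkbj hqxv uvmh cbo uqr wwyi
Hunk 2: at line 9 remove [gkbj] add [jnup] -> 15 lines: utx mcj fzy rdopp lylb ojgbg mttr jncp ofd jnup hqxv uvmh cbo uqr wwyi
Hunk 3: at line 3 remove [lylb] add [wpvt,cpli] -> 16 lines: utx mcj fzy rdopp wpvt cpli ojgbg mttr jncp ofd jnup hqxv uvmh cbo uqr wwyi
Hunk 4: at line 11 remove [uvmh] add [jljrs,dtfd,tvlvm] -> 18 lines: utx mcj fzy rdopp wpvt cpli ojgbg mttr jncp ofd jnup hqxv jljrs dtfd tvlvm cbo uqr wwyi
Hunk 5: at line 6 remove [mttr,jncp] add [mhwag,dkmg] -> 18 lines: utx mcj fzy rdopp wpvt cpli ojgbg mhwag dkmg ofd jnup hqxv jljrs dtfd tvlvm cbo uqr wwyi
Final line 5: wpvt

Answer: wpvt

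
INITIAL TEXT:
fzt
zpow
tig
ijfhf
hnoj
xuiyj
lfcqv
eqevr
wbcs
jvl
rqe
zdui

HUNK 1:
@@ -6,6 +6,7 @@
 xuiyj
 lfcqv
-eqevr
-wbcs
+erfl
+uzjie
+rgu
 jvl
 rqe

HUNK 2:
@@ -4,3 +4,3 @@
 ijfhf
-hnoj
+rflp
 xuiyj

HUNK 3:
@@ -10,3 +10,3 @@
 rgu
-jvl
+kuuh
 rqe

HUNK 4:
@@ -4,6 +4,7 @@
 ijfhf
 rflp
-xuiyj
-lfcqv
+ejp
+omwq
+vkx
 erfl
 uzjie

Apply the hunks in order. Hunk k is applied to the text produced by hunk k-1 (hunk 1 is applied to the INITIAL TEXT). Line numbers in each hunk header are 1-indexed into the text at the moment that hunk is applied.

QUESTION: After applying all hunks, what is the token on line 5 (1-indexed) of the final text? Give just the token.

Hunk 1: at line 6 remove [eqevr,wbcs] add [erfl,uzjie,rgu] -> 13 lines: fzt zpow tig ijfhf hnoj xuiyj lfcqv erfl uzjie rgu jvl rqe zdui
Hunk 2: at line 4 remove [hnoj] add [rflp] -> 13 lines: fzt zpow tig ijfhf rflp xuiyj lfcqv erfl uzjie rgu jvl rqe zdui
Hunk 3: at line 10 remove [jvl] add [kuuh] -> 13 lines: fzt zpow tig ijfhf rflp xuiyj lfcqv erfl uzjie rgu kuuh rqe zdui
Hunk 4: at line 4 remove [xuiyj,lfcqv] add [ejp,omwq,vkx] -> 14 lines: fzt zpow tig ijfhf rflp ejp omwq vkx erfl uzjie rgu kuuh rqe zdui
Final line 5: rflp

Answer: rflp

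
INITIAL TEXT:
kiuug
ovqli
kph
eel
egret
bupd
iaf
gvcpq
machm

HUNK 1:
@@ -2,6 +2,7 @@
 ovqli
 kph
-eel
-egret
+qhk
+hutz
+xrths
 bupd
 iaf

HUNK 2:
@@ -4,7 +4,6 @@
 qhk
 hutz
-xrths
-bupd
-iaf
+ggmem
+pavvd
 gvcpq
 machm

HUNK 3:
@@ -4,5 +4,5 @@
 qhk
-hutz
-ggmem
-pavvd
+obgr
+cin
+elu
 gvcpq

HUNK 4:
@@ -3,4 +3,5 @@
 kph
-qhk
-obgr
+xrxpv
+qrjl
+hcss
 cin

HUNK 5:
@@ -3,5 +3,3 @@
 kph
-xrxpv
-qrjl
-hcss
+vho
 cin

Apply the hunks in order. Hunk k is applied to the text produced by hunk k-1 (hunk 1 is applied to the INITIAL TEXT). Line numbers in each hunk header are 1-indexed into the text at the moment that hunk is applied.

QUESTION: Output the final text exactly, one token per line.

Answer: kiuug
ovqli
kph
vho
cin
elu
gvcpq
machm

Derivation:
Hunk 1: at line 2 remove [eel,egret] add [qhk,hutz,xrths] -> 10 lines: kiuug ovqli kph qhk hutz xrths bupd iaf gvcpq machm
Hunk 2: at line 4 remove [xrths,bupd,iaf] add [ggmem,pavvd] -> 9 lines: kiuug ovqli kph qhk hutz ggmem pavvd gvcpq machm
Hunk 3: at line 4 remove [hutz,ggmem,pavvd] add [obgr,cin,elu] -> 9 lines: kiuug ovqli kph qhk obgr cin elu gvcpq machm
Hunk 4: at line 3 remove [qhk,obgr] add [xrxpv,qrjl,hcss] -> 10 lines: kiuug ovqli kph xrxpv qrjl hcss cin elu gvcpq machm
Hunk 5: at line 3 remove [xrxpv,qrjl,hcss] add [vho] -> 8 lines: kiuug ovqli kph vho cin elu gvcpq machm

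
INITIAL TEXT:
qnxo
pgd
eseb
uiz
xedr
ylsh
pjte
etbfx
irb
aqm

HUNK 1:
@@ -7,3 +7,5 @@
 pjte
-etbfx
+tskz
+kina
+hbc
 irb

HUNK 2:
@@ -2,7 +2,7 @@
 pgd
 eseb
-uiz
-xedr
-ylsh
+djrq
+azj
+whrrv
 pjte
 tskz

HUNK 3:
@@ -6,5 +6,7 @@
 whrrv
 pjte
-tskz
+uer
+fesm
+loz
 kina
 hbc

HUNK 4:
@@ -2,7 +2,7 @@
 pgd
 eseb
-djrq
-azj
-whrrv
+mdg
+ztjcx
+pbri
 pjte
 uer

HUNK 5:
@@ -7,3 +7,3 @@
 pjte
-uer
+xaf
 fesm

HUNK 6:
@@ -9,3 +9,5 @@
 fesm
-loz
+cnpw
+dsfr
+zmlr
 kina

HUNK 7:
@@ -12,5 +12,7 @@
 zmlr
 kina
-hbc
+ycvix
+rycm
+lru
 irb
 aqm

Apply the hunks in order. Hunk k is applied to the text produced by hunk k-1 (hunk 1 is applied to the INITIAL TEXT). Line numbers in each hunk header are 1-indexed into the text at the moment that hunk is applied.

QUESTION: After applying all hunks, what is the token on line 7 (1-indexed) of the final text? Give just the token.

Hunk 1: at line 7 remove [etbfx] add [tskz,kina,hbc] -> 12 lines: qnxo pgd eseb uiz xedr ylsh pjte tskz kina hbc irb aqm
Hunk 2: at line 2 remove [uiz,xedr,ylsh] add [djrq,azj,whrrv] -> 12 lines: qnxo pgd eseb djrq azj whrrv pjte tskz kina hbc irb aqm
Hunk 3: at line 6 remove [tskz] add [uer,fesm,loz] -> 14 lines: qnxo pgd eseb djrq azj whrrv pjte uer fesm loz kina hbc irb aqm
Hunk 4: at line 2 remove [djrq,azj,whrrv] add [mdg,ztjcx,pbri] -> 14 lines: qnxo pgd eseb mdg ztjcx pbri pjte uer fesm loz kina hbc irb aqm
Hunk 5: at line 7 remove [uer] add [xaf] -> 14 lines: qnxo pgd eseb mdg ztjcx pbri pjte xaf fesm loz kina hbc irb aqm
Hunk 6: at line 9 remove [loz] add [cnpw,dsfr,zmlr] -> 16 lines: qnxo pgd eseb mdg ztjcx pbri pjte xaf fesm cnpw dsfr zmlr kina hbc irb aqm
Hunk 7: at line 12 remove [hbc] add [ycvix,rycm,lru] -> 18 lines: qnxo pgd eseb mdg ztjcx pbri pjte xaf fesm cnpw dsfr zmlr kina ycvix rycm lru irb aqm
Final line 7: pjte

Answer: pjte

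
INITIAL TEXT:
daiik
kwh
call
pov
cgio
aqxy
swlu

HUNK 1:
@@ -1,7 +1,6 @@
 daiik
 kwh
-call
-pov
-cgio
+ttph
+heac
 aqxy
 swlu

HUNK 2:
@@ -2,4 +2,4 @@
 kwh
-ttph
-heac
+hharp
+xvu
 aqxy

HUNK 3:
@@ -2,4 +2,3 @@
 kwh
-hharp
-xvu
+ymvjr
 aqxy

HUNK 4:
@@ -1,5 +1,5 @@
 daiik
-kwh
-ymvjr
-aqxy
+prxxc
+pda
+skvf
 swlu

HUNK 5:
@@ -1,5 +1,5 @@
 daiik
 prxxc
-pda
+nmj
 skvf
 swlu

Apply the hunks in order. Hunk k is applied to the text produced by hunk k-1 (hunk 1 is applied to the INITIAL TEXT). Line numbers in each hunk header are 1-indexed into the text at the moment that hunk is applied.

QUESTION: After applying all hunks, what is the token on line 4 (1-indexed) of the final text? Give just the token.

Answer: skvf

Derivation:
Hunk 1: at line 1 remove [call,pov,cgio] add [ttph,heac] -> 6 lines: daiik kwh ttph heac aqxy swlu
Hunk 2: at line 2 remove [ttph,heac] add [hharp,xvu] -> 6 lines: daiik kwh hharp xvu aqxy swlu
Hunk 3: at line 2 remove [hharp,xvu] add [ymvjr] -> 5 lines: daiik kwh ymvjr aqxy swlu
Hunk 4: at line 1 remove [kwh,ymvjr,aqxy] add [prxxc,pda,skvf] -> 5 lines: daiik prxxc pda skvf swlu
Hunk 5: at line 1 remove [pda] add [nmj] -> 5 lines: daiik prxxc nmj skvf swlu
Final line 4: skvf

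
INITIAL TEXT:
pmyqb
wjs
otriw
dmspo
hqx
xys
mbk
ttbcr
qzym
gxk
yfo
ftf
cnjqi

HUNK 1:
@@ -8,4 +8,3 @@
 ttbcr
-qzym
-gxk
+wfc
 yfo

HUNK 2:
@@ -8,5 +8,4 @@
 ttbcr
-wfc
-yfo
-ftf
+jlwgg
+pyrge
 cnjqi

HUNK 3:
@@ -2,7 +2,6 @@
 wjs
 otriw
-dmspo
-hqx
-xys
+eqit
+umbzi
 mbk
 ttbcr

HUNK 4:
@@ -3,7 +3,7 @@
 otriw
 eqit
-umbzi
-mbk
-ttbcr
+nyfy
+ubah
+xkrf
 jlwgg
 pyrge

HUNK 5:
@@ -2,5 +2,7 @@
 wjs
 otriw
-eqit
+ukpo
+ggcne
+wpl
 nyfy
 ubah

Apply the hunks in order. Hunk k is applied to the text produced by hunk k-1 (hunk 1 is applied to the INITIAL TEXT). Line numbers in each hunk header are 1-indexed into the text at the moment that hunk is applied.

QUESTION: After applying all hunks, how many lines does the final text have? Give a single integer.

Answer: 12

Derivation:
Hunk 1: at line 8 remove [qzym,gxk] add [wfc] -> 12 lines: pmyqb wjs otriw dmspo hqx xys mbk ttbcr wfc yfo ftf cnjqi
Hunk 2: at line 8 remove [wfc,yfo,ftf] add [jlwgg,pyrge] -> 11 lines: pmyqb wjs otriw dmspo hqx xys mbk ttbcr jlwgg pyrge cnjqi
Hunk 3: at line 2 remove [dmspo,hqx,xys] add [eqit,umbzi] -> 10 lines: pmyqb wjs otriw eqit umbzi mbk ttbcr jlwgg pyrge cnjqi
Hunk 4: at line 3 remove [umbzi,mbk,ttbcr] add [nyfy,ubah,xkrf] -> 10 lines: pmyqb wjs otriw eqit nyfy ubah xkrf jlwgg pyrge cnjqi
Hunk 5: at line 2 remove [eqit] add [ukpo,ggcne,wpl] -> 12 lines: pmyqb wjs otriw ukpo ggcne wpl nyfy ubah xkrf jlwgg pyrge cnjqi
Final line count: 12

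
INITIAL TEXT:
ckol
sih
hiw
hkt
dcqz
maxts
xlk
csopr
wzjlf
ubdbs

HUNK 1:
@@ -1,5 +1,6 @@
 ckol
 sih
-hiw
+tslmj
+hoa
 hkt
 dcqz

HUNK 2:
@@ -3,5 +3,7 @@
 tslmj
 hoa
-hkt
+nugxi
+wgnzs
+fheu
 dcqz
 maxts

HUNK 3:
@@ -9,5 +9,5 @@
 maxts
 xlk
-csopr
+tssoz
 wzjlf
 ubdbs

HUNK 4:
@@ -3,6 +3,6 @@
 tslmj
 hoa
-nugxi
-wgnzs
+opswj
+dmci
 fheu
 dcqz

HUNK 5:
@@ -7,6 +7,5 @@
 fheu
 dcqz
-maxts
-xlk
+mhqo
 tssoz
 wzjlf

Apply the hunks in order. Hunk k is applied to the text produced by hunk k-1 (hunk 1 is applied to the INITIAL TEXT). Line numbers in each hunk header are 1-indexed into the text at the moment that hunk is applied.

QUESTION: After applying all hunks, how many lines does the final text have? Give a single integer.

Answer: 12

Derivation:
Hunk 1: at line 1 remove [hiw] add [tslmj,hoa] -> 11 lines: ckol sih tslmj hoa hkt dcqz maxts xlk csopr wzjlf ubdbs
Hunk 2: at line 3 remove [hkt] add [nugxi,wgnzs,fheu] -> 13 lines: ckol sih tslmj hoa nugxi wgnzs fheu dcqz maxts xlk csopr wzjlf ubdbs
Hunk 3: at line 9 remove [csopr] add [tssoz] -> 13 lines: ckol sih tslmj hoa nugxi wgnzs fheu dcqz maxts xlk tssoz wzjlf ubdbs
Hunk 4: at line 3 remove [nugxi,wgnzs] add [opswj,dmci] -> 13 lines: ckol sih tslmj hoa opswj dmci fheu dcqz maxts xlk tssoz wzjlf ubdbs
Hunk 5: at line 7 remove [maxts,xlk] add [mhqo] -> 12 lines: ckol sih tslmj hoa opswj dmci fheu dcqz mhqo tssoz wzjlf ubdbs
Final line count: 12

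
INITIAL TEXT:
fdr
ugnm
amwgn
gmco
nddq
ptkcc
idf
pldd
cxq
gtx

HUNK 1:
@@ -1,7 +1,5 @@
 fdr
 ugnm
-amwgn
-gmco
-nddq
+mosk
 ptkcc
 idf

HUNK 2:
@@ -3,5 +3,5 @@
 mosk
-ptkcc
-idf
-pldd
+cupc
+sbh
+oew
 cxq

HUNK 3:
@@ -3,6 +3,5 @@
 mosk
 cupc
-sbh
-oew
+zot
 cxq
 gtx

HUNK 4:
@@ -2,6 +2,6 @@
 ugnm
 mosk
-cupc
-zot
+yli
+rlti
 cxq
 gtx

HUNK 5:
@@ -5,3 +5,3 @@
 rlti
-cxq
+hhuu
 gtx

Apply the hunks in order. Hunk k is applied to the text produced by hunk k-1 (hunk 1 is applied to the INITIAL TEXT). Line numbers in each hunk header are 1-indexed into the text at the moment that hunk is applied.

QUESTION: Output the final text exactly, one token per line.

Hunk 1: at line 1 remove [amwgn,gmco,nddq] add [mosk] -> 8 lines: fdr ugnm mosk ptkcc idf pldd cxq gtx
Hunk 2: at line 3 remove [ptkcc,idf,pldd] add [cupc,sbh,oew] -> 8 lines: fdr ugnm mosk cupc sbh oew cxq gtx
Hunk 3: at line 3 remove [sbh,oew] add [zot] -> 7 lines: fdr ugnm mosk cupc zot cxq gtx
Hunk 4: at line 2 remove [cupc,zot] add [yli,rlti] -> 7 lines: fdr ugnm mosk yli rlti cxq gtx
Hunk 5: at line 5 remove [cxq] add [hhuu] -> 7 lines: fdr ugnm mosk yli rlti hhuu gtx

Answer: fdr
ugnm
mosk
yli
rlti
hhuu
gtx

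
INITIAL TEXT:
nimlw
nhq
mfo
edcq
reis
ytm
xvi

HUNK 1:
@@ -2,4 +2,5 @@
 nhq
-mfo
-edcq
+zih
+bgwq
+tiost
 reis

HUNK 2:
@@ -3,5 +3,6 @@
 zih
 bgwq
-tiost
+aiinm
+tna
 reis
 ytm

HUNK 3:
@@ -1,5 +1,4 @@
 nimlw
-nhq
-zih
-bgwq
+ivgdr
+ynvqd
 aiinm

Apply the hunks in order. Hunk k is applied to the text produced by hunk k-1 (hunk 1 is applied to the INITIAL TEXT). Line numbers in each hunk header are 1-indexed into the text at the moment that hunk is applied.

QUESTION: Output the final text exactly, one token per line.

Hunk 1: at line 2 remove [mfo,edcq] add [zih,bgwq,tiost] -> 8 lines: nimlw nhq zih bgwq tiost reis ytm xvi
Hunk 2: at line 3 remove [tiost] add [aiinm,tna] -> 9 lines: nimlw nhq zih bgwq aiinm tna reis ytm xvi
Hunk 3: at line 1 remove [nhq,zih,bgwq] add [ivgdr,ynvqd] -> 8 lines: nimlw ivgdr ynvqd aiinm tna reis ytm xvi

Answer: nimlw
ivgdr
ynvqd
aiinm
tna
reis
ytm
xvi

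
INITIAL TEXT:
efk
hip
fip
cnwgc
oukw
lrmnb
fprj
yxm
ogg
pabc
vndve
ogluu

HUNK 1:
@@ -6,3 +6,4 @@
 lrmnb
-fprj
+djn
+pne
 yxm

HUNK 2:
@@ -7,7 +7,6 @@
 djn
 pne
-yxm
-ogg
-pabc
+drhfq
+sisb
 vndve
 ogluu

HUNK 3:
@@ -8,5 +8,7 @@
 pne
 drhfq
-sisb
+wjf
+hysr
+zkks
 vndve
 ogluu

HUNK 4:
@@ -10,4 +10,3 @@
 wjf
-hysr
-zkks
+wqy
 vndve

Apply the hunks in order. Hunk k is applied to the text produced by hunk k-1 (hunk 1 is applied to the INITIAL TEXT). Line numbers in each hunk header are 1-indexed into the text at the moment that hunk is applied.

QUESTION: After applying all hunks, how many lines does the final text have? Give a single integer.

Hunk 1: at line 6 remove [fprj] add [djn,pne] -> 13 lines: efk hip fip cnwgc oukw lrmnb djn pne yxm ogg pabc vndve ogluu
Hunk 2: at line 7 remove [yxm,ogg,pabc] add [drhfq,sisb] -> 12 lines: efk hip fip cnwgc oukw lrmnb djn pne drhfq sisb vndve ogluu
Hunk 3: at line 8 remove [sisb] add [wjf,hysr,zkks] -> 14 lines: efk hip fip cnwgc oukw lrmnb djn pne drhfq wjf hysr zkks vndve ogluu
Hunk 4: at line 10 remove [hysr,zkks] add [wqy] -> 13 lines: efk hip fip cnwgc oukw lrmnb djn pne drhfq wjf wqy vndve ogluu
Final line count: 13

Answer: 13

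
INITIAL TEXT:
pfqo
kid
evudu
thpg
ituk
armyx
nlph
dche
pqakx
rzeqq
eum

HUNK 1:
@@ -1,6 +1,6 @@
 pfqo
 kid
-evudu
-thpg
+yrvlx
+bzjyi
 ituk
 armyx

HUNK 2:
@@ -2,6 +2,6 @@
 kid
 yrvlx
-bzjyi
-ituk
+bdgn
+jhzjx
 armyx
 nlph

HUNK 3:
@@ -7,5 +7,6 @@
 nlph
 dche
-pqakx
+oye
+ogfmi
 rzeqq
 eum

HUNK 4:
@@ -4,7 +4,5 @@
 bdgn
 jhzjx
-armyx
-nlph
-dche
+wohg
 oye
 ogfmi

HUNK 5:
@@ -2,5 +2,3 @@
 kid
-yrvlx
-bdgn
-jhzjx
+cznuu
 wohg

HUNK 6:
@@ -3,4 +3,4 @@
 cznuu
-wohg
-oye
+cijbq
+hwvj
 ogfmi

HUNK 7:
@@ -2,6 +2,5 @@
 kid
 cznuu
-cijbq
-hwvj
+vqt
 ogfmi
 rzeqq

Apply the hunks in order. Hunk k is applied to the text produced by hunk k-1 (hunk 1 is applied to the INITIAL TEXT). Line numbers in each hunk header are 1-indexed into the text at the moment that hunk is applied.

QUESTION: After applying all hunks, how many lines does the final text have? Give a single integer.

Hunk 1: at line 1 remove [evudu,thpg] add [yrvlx,bzjyi] -> 11 lines: pfqo kid yrvlx bzjyi ituk armyx nlph dche pqakx rzeqq eum
Hunk 2: at line 2 remove [bzjyi,ituk] add [bdgn,jhzjx] -> 11 lines: pfqo kid yrvlx bdgn jhzjx armyx nlph dche pqakx rzeqq eum
Hunk 3: at line 7 remove [pqakx] add [oye,ogfmi] -> 12 lines: pfqo kid yrvlx bdgn jhzjx armyx nlph dche oye ogfmi rzeqq eum
Hunk 4: at line 4 remove [armyx,nlph,dche] add [wohg] -> 10 lines: pfqo kid yrvlx bdgn jhzjx wohg oye ogfmi rzeqq eum
Hunk 5: at line 2 remove [yrvlx,bdgn,jhzjx] add [cznuu] -> 8 lines: pfqo kid cznuu wohg oye ogfmi rzeqq eum
Hunk 6: at line 3 remove [wohg,oye] add [cijbq,hwvj] -> 8 lines: pfqo kid cznuu cijbq hwvj ogfmi rzeqq eum
Hunk 7: at line 2 remove [cijbq,hwvj] add [vqt] -> 7 lines: pfqo kid cznuu vqt ogfmi rzeqq eum
Final line count: 7

Answer: 7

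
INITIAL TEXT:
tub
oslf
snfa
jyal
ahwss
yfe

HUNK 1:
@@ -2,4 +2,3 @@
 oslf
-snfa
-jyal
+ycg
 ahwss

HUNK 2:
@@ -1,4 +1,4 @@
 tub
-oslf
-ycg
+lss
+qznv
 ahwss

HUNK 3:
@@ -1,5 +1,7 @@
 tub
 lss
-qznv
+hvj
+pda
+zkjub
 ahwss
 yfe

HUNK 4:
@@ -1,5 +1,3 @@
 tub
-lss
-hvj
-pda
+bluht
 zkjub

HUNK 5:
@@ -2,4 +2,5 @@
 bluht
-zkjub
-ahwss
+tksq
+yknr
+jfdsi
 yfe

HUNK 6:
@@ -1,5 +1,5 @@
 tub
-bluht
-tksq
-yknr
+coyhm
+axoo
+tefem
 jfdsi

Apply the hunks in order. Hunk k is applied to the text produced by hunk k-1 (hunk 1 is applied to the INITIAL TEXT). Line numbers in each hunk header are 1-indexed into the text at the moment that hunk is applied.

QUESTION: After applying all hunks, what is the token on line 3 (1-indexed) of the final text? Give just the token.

Hunk 1: at line 2 remove [snfa,jyal] add [ycg] -> 5 lines: tub oslf ycg ahwss yfe
Hunk 2: at line 1 remove [oslf,ycg] add [lss,qznv] -> 5 lines: tub lss qznv ahwss yfe
Hunk 3: at line 1 remove [qznv] add [hvj,pda,zkjub] -> 7 lines: tub lss hvj pda zkjub ahwss yfe
Hunk 4: at line 1 remove [lss,hvj,pda] add [bluht] -> 5 lines: tub bluht zkjub ahwss yfe
Hunk 5: at line 2 remove [zkjub,ahwss] add [tksq,yknr,jfdsi] -> 6 lines: tub bluht tksq yknr jfdsi yfe
Hunk 6: at line 1 remove [bluht,tksq,yknr] add [coyhm,axoo,tefem] -> 6 lines: tub coyhm axoo tefem jfdsi yfe
Final line 3: axoo

Answer: axoo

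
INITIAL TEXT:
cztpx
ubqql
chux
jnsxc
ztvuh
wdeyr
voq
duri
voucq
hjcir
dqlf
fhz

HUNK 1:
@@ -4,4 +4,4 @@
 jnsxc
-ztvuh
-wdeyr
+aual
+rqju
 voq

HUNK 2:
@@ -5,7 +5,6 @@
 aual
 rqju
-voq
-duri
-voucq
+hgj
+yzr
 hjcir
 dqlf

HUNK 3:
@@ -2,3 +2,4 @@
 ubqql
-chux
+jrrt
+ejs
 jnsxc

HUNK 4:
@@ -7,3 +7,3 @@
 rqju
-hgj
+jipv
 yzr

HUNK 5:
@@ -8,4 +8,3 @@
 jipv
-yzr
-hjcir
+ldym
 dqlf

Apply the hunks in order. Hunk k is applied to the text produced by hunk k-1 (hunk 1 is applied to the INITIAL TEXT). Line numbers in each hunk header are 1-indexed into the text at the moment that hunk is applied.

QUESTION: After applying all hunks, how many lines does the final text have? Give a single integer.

Answer: 11

Derivation:
Hunk 1: at line 4 remove [ztvuh,wdeyr] add [aual,rqju] -> 12 lines: cztpx ubqql chux jnsxc aual rqju voq duri voucq hjcir dqlf fhz
Hunk 2: at line 5 remove [voq,duri,voucq] add [hgj,yzr] -> 11 lines: cztpx ubqql chux jnsxc aual rqju hgj yzr hjcir dqlf fhz
Hunk 3: at line 2 remove [chux] add [jrrt,ejs] -> 12 lines: cztpx ubqql jrrt ejs jnsxc aual rqju hgj yzr hjcir dqlf fhz
Hunk 4: at line 7 remove [hgj] add [jipv] -> 12 lines: cztpx ubqql jrrt ejs jnsxc aual rqju jipv yzr hjcir dqlf fhz
Hunk 5: at line 8 remove [yzr,hjcir] add [ldym] -> 11 lines: cztpx ubqql jrrt ejs jnsxc aual rqju jipv ldym dqlf fhz
Final line count: 11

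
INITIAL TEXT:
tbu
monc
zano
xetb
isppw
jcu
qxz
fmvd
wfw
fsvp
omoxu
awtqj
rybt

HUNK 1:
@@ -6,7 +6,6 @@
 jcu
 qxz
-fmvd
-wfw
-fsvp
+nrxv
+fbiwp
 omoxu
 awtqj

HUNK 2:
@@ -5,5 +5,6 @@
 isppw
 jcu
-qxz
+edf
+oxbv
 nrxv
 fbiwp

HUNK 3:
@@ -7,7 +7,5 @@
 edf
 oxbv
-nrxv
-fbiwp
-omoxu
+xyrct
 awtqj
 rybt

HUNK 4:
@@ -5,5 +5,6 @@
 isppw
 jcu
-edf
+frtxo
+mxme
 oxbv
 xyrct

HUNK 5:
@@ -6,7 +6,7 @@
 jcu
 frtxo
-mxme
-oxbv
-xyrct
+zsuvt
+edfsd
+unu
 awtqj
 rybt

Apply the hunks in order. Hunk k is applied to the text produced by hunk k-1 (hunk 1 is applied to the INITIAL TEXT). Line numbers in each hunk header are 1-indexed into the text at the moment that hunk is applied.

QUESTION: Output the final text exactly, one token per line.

Answer: tbu
monc
zano
xetb
isppw
jcu
frtxo
zsuvt
edfsd
unu
awtqj
rybt

Derivation:
Hunk 1: at line 6 remove [fmvd,wfw,fsvp] add [nrxv,fbiwp] -> 12 lines: tbu monc zano xetb isppw jcu qxz nrxv fbiwp omoxu awtqj rybt
Hunk 2: at line 5 remove [qxz] add [edf,oxbv] -> 13 lines: tbu monc zano xetb isppw jcu edf oxbv nrxv fbiwp omoxu awtqj rybt
Hunk 3: at line 7 remove [nrxv,fbiwp,omoxu] add [xyrct] -> 11 lines: tbu monc zano xetb isppw jcu edf oxbv xyrct awtqj rybt
Hunk 4: at line 5 remove [edf] add [frtxo,mxme] -> 12 lines: tbu monc zano xetb isppw jcu frtxo mxme oxbv xyrct awtqj rybt
Hunk 5: at line 6 remove [mxme,oxbv,xyrct] add [zsuvt,edfsd,unu] -> 12 lines: tbu monc zano xetb isppw jcu frtxo zsuvt edfsd unu awtqj rybt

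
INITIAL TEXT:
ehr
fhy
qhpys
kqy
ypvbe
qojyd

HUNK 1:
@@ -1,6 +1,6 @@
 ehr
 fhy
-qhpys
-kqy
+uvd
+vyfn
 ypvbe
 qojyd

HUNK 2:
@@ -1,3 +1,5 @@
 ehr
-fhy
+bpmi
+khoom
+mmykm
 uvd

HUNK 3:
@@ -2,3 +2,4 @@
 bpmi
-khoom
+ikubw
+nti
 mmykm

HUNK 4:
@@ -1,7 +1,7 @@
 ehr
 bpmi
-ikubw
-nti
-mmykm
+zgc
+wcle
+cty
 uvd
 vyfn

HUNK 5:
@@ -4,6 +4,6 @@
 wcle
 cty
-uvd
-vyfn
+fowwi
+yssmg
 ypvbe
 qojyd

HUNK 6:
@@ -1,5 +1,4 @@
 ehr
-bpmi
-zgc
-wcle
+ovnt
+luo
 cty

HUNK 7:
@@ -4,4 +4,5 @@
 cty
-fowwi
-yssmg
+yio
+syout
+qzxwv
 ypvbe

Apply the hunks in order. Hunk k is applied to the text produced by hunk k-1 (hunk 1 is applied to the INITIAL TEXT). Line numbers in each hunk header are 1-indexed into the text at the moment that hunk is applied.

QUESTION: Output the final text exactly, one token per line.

Hunk 1: at line 1 remove [qhpys,kqy] add [uvd,vyfn] -> 6 lines: ehr fhy uvd vyfn ypvbe qojyd
Hunk 2: at line 1 remove [fhy] add [bpmi,khoom,mmykm] -> 8 lines: ehr bpmi khoom mmykm uvd vyfn ypvbe qojyd
Hunk 3: at line 2 remove [khoom] add [ikubw,nti] -> 9 lines: ehr bpmi ikubw nti mmykm uvd vyfn ypvbe qojyd
Hunk 4: at line 1 remove [ikubw,nti,mmykm] add [zgc,wcle,cty] -> 9 lines: ehr bpmi zgc wcle cty uvd vyfn ypvbe qojyd
Hunk 5: at line 4 remove [uvd,vyfn] add [fowwi,yssmg] -> 9 lines: ehr bpmi zgc wcle cty fowwi yssmg ypvbe qojyd
Hunk 6: at line 1 remove [bpmi,zgc,wcle] add [ovnt,luo] -> 8 lines: ehr ovnt luo cty fowwi yssmg ypvbe qojyd
Hunk 7: at line 4 remove [fowwi,yssmg] add [yio,syout,qzxwv] -> 9 lines: ehr ovnt luo cty yio syout qzxwv ypvbe qojyd

Answer: ehr
ovnt
luo
cty
yio
syout
qzxwv
ypvbe
qojyd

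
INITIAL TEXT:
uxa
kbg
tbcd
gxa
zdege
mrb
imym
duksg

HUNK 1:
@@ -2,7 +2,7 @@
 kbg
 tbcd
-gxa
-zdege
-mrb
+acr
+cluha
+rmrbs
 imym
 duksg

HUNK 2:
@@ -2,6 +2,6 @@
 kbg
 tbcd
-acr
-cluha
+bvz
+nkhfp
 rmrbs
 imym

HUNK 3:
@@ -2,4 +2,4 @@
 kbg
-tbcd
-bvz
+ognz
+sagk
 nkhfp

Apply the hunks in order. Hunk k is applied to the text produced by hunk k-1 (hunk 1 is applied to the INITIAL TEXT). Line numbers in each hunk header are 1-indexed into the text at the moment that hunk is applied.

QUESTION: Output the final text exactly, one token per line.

Hunk 1: at line 2 remove [gxa,zdege,mrb] add [acr,cluha,rmrbs] -> 8 lines: uxa kbg tbcd acr cluha rmrbs imym duksg
Hunk 2: at line 2 remove [acr,cluha] add [bvz,nkhfp] -> 8 lines: uxa kbg tbcd bvz nkhfp rmrbs imym duksg
Hunk 3: at line 2 remove [tbcd,bvz] add [ognz,sagk] -> 8 lines: uxa kbg ognz sagk nkhfp rmrbs imym duksg

Answer: uxa
kbg
ognz
sagk
nkhfp
rmrbs
imym
duksg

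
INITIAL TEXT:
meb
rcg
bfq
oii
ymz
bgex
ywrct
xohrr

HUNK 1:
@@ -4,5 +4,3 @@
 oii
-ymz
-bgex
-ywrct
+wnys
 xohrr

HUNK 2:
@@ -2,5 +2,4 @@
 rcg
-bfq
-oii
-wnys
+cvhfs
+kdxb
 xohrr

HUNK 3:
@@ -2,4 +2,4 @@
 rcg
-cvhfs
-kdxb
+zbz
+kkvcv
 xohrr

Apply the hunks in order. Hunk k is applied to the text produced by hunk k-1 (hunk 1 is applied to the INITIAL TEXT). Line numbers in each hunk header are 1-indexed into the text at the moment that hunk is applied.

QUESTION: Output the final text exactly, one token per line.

Answer: meb
rcg
zbz
kkvcv
xohrr

Derivation:
Hunk 1: at line 4 remove [ymz,bgex,ywrct] add [wnys] -> 6 lines: meb rcg bfq oii wnys xohrr
Hunk 2: at line 2 remove [bfq,oii,wnys] add [cvhfs,kdxb] -> 5 lines: meb rcg cvhfs kdxb xohrr
Hunk 3: at line 2 remove [cvhfs,kdxb] add [zbz,kkvcv] -> 5 lines: meb rcg zbz kkvcv xohrr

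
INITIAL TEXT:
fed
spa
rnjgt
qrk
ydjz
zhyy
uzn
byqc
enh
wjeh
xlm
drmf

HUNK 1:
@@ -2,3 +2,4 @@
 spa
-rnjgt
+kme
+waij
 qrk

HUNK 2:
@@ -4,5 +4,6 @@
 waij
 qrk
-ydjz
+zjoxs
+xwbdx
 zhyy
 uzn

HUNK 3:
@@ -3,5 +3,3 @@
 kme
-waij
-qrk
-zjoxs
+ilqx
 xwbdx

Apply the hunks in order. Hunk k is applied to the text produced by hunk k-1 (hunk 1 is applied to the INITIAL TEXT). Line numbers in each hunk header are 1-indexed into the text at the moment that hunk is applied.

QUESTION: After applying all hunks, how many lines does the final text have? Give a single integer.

Hunk 1: at line 2 remove [rnjgt] add [kme,waij] -> 13 lines: fed spa kme waij qrk ydjz zhyy uzn byqc enh wjeh xlm drmf
Hunk 2: at line 4 remove [ydjz] add [zjoxs,xwbdx] -> 14 lines: fed spa kme waij qrk zjoxs xwbdx zhyy uzn byqc enh wjeh xlm drmf
Hunk 3: at line 3 remove [waij,qrk,zjoxs] add [ilqx] -> 12 lines: fed spa kme ilqx xwbdx zhyy uzn byqc enh wjeh xlm drmf
Final line count: 12

Answer: 12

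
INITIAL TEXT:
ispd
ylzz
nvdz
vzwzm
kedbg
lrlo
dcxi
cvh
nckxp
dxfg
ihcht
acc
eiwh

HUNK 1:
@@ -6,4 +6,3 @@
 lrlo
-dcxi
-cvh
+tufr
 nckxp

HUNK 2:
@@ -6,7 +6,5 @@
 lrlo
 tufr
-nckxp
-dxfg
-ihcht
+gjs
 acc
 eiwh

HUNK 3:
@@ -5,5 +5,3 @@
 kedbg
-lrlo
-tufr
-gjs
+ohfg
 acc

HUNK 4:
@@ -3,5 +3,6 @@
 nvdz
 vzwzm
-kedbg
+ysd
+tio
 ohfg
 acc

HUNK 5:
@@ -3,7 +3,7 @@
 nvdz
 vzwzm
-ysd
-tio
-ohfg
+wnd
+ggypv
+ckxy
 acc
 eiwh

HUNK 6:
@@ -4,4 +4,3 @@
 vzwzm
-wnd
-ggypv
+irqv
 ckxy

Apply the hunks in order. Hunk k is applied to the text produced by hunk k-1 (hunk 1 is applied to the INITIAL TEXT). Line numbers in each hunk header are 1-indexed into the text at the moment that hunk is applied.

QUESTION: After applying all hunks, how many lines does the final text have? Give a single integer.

Answer: 8

Derivation:
Hunk 1: at line 6 remove [dcxi,cvh] add [tufr] -> 12 lines: ispd ylzz nvdz vzwzm kedbg lrlo tufr nckxp dxfg ihcht acc eiwh
Hunk 2: at line 6 remove [nckxp,dxfg,ihcht] add [gjs] -> 10 lines: ispd ylzz nvdz vzwzm kedbg lrlo tufr gjs acc eiwh
Hunk 3: at line 5 remove [lrlo,tufr,gjs] add [ohfg] -> 8 lines: ispd ylzz nvdz vzwzm kedbg ohfg acc eiwh
Hunk 4: at line 3 remove [kedbg] add [ysd,tio] -> 9 lines: ispd ylzz nvdz vzwzm ysd tio ohfg acc eiwh
Hunk 5: at line 3 remove [ysd,tio,ohfg] add [wnd,ggypv,ckxy] -> 9 lines: ispd ylzz nvdz vzwzm wnd ggypv ckxy acc eiwh
Hunk 6: at line 4 remove [wnd,ggypv] add [irqv] -> 8 lines: ispd ylzz nvdz vzwzm irqv ckxy acc eiwh
Final line count: 8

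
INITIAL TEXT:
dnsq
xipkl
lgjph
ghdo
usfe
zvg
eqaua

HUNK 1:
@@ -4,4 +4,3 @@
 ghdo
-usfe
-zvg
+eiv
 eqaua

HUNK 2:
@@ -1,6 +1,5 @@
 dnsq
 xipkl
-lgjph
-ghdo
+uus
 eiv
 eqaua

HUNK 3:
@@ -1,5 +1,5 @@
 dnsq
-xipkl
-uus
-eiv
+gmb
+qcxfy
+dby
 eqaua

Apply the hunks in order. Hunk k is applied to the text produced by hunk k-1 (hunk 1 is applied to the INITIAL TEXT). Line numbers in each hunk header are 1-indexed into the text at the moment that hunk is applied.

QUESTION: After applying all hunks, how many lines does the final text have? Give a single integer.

Answer: 5

Derivation:
Hunk 1: at line 4 remove [usfe,zvg] add [eiv] -> 6 lines: dnsq xipkl lgjph ghdo eiv eqaua
Hunk 2: at line 1 remove [lgjph,ghdo] add [uus] -> 5 lines: dnsq xipkl uus eiv eqaua
Hunk 3: at line 1 remove [xipkl,uus,eiv] add [gmb,qcxfy,dby] -> 5 lines: dnsq gmb qcxfy dby eqaua
Final line count: 5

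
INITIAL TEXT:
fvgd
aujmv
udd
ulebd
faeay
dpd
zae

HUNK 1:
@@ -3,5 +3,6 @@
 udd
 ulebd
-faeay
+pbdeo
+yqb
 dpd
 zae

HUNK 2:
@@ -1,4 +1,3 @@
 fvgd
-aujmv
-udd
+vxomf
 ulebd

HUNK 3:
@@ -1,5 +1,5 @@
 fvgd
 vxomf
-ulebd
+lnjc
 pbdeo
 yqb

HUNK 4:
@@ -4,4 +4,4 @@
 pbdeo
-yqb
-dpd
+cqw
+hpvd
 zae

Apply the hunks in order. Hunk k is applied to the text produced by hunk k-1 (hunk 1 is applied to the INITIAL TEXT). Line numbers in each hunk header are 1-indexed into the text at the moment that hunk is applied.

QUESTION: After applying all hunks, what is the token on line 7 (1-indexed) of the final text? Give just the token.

Answer: zae

Derivation:
Hunk 1: at line 3 remove [faeay] add [pbdeo,yqb] -> 8 lines: fvgd aujmv udd ulebd pbdeo yqb dpd zae
Hunk 2: at line 1 remove [aujmv,udd] add [vxomf] -> 7 lines: fvgd vxomf ulebd pbdeo yqb dpd zae
Hunk 3: at line 1 remove [ulebd] add [lnjc] -> 7 lines: fvgd vxomf lnjc pbdeo yqb dpd zae
Hunk 4: at line 4 remove [yqb,dpd] add [cqw,hpvd] -> 7 lines: fvgd vxomf lnjc pbdeo cqw hpvd zae
Final line 7: zae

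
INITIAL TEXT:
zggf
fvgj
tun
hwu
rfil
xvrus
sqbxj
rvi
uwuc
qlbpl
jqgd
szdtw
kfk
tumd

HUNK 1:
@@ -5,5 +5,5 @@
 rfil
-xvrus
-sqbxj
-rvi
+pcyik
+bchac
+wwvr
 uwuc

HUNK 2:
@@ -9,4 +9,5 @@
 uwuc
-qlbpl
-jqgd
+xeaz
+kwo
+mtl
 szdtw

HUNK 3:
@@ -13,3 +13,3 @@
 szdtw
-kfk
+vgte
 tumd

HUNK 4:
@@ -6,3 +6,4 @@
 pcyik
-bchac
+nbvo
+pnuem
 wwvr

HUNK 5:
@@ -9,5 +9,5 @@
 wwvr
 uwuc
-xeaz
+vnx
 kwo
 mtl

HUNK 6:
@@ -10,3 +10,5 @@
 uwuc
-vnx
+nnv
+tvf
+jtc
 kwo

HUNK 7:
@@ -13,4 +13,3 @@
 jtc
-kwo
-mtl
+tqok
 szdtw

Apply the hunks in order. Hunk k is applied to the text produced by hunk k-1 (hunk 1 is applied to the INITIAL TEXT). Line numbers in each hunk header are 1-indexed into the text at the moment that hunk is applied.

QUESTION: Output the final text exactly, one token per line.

Hunk 1: at line 5 remove [xvrus,sqbxj,rvi] add [pcyik,bchac,wwvr] -> 14 lines: zggf fvgj tun hwu rfil pcyik bchac wwvr uwuc qlbpl jqgd szdtw kfk tumd
Hunk 2: at line 9 remove [qlbpl,jqgd] add [xeaz,kwo,mtl] -> 15 lines: zggf fvgj tun hwu rfil pcyik bchac wwvr uwuc xeaz kwo mtl szdtw kfk tumd
Hunk 3: at line 13 remove [kfk] add [vgte] -> 15 lines: zggf fvgj tun hwu rfil pcyik bchac wwvr uwuc xeaz kwo mtl szdtw vgte tumd
Hunk 4: at line 6 remove [bchac] add [nbvo,pnuem] -> 16 lines: zggf fvgj tun hwu rfil pcyik nbvo pnuem wwvr uwuc xeaz kwo mtl szdtw vgte tumd
Hunk 5: at line 9 remove [xeaz] add [vnx] -> 16 lines: zggf fvgj tun hwu rfil pcyik nbvo pnuem wwvr uwuc vnx kwo mtl szdtw vgte tumd
Hunk 6: at line 10 remove [vnx] add [nnv,tvf,jtc] -> 18 lines: zggf fvgj tun hwu rfil pcyik nbvo pnuem wwvr uwuc nnv tvf jtc kwo mtl szdtw vgte tumd
Hunk 7: at line 13 remove [kwo,mtl] add [tqok] -> 17 lines: zggf fvgj tun hwu rfil pcyik nbvo pnuem wwvr uwuc nnv tvf jtc tqok szdtw vgte tumd

Answer: zggf
fvgj
tun
hwu
rfil
pcyik
nbvo
pnuem
wwvr
uwuc
nnv
tvf
jtc
tqok
szdtw
vgte
tumd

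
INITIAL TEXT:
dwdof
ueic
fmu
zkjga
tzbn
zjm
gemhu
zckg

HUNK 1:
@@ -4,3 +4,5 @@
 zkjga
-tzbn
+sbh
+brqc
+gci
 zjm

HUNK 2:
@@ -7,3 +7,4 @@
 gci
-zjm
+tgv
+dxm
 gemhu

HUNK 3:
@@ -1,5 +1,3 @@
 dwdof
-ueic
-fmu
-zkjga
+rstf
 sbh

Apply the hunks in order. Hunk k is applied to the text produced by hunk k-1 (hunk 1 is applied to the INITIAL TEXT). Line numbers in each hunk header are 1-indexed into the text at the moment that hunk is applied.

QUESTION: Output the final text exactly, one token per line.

Hunk 1: at line 4 remove [tzbn] add [sbh,brqc,gci] -> 10 lines: dwdof ueic fmu zkjga sbh brqc gci zjm gemhu zckg
Hunk 2: at line 7 remove [zjm] add [tgv,dxm] -> 11 lines: dwdof ueic fmu zkjga sbh brqc gci tgv dxm gemhu zckg
Hunk 3: at line 1 remove [ueic,fmu,zkjga] add [rstf] -> 9 lines: dwdof rstf sbh brqc gci tgv dxm gemhu zckg

Answer: dwdof
rstf
sbh
brqc
gci
tgv
dxm
gemhu
zckg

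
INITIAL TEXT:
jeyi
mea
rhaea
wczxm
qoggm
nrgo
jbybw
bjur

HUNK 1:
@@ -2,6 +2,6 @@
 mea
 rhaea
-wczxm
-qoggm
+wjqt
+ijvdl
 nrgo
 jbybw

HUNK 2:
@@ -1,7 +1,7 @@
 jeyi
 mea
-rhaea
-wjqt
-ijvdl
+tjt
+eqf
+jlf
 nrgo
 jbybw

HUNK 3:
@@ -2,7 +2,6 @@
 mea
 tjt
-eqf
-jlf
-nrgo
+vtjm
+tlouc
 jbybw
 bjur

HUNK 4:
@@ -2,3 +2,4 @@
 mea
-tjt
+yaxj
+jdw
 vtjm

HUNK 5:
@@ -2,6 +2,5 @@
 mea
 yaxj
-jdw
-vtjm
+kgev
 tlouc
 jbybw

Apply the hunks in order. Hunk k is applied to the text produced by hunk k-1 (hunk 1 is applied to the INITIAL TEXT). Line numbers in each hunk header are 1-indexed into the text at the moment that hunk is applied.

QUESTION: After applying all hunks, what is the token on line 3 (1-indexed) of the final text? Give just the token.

Answer: yaxj

Derivation:
Hunk 1: at line 2 remove [wczxm,qoggm] add [wjqt,ijvdl] -> 8 lines: jeyi mea rhaea wjqt ijvdl nrgo jbybw bjur
Hunk 2: at line 1 remove [rhaea,wjqt,ijvdl] add [tjt,eqf,jlf] -> 8 lines: jeyi mea tjt eqf jlf nrgo jbybw bjur
Hunk 3: at line 2 remove [eqf,jlf,nrgo] add [vtjm,tlouc] -> 7 lines: jeyi mea tjt vtjm tlouc jbybw bjur
Hunk 4: at line 2 remove [tjt] add [yaxj,jdw] -> 8 lines: jeyi mea yaxj jdw vtjm tlouc jbybw bjur
Hunk 5: at line 2 remove [jdw,vtjm] add [kgev] -> 7 lines: jeyi mea yaxj kgev tlouc jbybw bjur
Final line 3: yaxj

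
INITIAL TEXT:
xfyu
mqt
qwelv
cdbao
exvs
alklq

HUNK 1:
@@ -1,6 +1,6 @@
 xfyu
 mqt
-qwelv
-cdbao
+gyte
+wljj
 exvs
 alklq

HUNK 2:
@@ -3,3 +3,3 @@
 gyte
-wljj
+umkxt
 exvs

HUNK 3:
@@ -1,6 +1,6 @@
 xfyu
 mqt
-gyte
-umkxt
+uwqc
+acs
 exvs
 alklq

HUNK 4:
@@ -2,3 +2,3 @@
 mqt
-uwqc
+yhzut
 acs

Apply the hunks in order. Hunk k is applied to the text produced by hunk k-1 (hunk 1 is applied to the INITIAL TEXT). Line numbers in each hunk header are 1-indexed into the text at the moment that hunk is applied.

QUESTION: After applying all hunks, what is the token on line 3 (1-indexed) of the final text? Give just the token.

Answer: yhzut

Derivation:
Hunk 1: at line 1 remove [qwelv,cdbao] add [gyte,wljj] -> 6 lines: xfyu mqt gyte wljj exvs alklq
Hunk 2: at line 3 remove [wljj] add [umkxt] -> 6 lines: xfyu mqt gyte umkxt exvs alklq
Hunk 3: at line 1 remove [gyte,umkxt] add [uwqc,acs] -> 6 lines: xfyu mqt uwqc acs exvs alklq
Hunk 4: at line 2 remove [uwqc] add [yhzut] -> 6 lines: xfyu mqt yhzut acs exvs alklq
Final line 3: yhzut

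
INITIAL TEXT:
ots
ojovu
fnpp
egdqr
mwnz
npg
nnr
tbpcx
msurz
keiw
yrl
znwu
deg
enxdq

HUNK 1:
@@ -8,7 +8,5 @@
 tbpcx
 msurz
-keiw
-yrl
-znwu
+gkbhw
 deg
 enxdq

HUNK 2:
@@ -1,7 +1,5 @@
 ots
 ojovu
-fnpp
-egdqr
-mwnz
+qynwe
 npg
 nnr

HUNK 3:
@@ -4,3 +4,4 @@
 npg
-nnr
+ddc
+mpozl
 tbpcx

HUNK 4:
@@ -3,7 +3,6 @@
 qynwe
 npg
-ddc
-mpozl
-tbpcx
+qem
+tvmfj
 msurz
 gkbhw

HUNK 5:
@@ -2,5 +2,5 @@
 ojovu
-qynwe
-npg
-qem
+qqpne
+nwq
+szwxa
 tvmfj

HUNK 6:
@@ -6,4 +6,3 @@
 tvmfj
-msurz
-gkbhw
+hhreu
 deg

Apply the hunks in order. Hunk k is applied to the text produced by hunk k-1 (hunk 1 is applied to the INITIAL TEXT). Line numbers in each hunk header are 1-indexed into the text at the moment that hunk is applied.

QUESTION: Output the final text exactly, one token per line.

Hunk 1: at line 8 remove [keiw,yrl,znwu] add [gkbhw] -> 12 lines: ots ojovu fnpp egdqr mwnz npg nnr tbpcx msurz gkbhw deg enxdq
Hunk 2: at line 1 remove [fnpp,egdqr,mwnz] add [qynwe] -> 10 lines: ots ojovu qynwe npg nnr tbpcx msurz gkbhw deg enxdq
Hunk 3: at line 4 remove [nnr] add [ddc,mpozl] -> 11 lines: ots ojovu qynwe npg ddc mpozl tbpcx msurz gkbhw deg enxdq
Hunk 4: at line 3 remove [ddc,mpozl,tbpcx] add [qem,tvmfj] -> 10 lines: ots ojovu qynwe npg qem tvmfj msurz gkbhw deg enxdq
Hunk 5: at line 2 remove [qynwe,npg,qem] add [qqpne,nwq,szwxa] -> 10 lines: ots ojovu qqpne nwq szwxa tvmfj msurz gkbhw deg enxdq
Hunk 6: at line 6 remove [msurz,gkbhw] add [hhreu] -> 9 lines: ots ojovu qqpne nwq szwxa tvmfj hhreu deg enxdq

Answer: ots
ojovu
qqpne
nwq
szwxa
tvmfj
hhreu
deg
enxdq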